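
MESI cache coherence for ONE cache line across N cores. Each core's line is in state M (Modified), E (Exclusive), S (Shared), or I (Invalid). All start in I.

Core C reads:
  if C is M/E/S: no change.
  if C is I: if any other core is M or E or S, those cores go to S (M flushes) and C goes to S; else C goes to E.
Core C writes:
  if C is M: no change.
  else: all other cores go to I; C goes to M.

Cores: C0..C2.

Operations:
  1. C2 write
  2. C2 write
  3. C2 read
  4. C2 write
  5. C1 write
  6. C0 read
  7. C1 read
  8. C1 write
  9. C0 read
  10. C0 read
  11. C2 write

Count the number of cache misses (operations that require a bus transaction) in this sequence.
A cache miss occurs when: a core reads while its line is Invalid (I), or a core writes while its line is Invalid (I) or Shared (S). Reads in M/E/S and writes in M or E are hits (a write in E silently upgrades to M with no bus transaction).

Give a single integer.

Op 1: C2 write [C2 write: invalidate none -> C2=M] -> [I,I,M] [MISS #1: write from I]
Op 2: C2 write [C2 write: already M (modified), no change] -> [I,I,M] [hit: write from M]
Op 3: C2 read [C2 read: already in M, no change] -> [I,I,M] [hit: read from M]
Op 4: C2 write [C2 write: already M (modified), no change] -> [I,I,M] [hit: write from M]
Op 5: C1 write [C1 write: invalidate ['C2=M'] -> C1=M] -> [I,M,I] [MISS #2: write from I]
Op 6: C0 read [C0 read from I: others=['C1=M'] -> C0=S, others downsized to S] -> [S,S,I] [MISS #3: read from I]
Op 7: C1 read [C1 read: already in S, no change] -> [S,S,I] [hit: read from S]
Op 8: C1 write [C1 write: invalidate ['C0=S'] -> C1=M] -> [I,M,I] [MISS #4: write from S]
Op 9: C0 read [C0 read from I: others=['C1=M'] -> C0=S, others downsized to S] -> [S,S,I] [MISS #5: read from I]
Op 10: C0 read [C0 read: already in S, no change] -> [S,S,I] [hit: read from S]
Op 11: C2 write [C2 write: invalidate ['C0=S', 'C1=S'] -> C2=M] -> [I,I,M] [MISS #6: write from I]

Answer: 6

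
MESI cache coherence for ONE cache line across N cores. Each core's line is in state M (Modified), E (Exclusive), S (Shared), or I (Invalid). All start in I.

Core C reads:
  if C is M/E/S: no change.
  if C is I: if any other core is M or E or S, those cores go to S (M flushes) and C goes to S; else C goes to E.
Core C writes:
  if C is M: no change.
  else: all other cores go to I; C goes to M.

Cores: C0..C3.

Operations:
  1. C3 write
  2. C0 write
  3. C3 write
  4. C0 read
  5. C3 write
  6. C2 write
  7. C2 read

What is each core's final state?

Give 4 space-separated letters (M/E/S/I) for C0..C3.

Answer: I I M I

Derivation:
Op 1: C3 write [C3 write: invalidate none -> C3=M] -> [I,I,I,M]
Op 2: C0 write [C0 write: invalidate ['C3=M'] -> C0=M] -> [M,I,I,I]
Op 3: C3 write [C3 write: invalidate ['C0=M'] -> C3=M] -> [I,I,I,M]
Op 4: C0 read [C0 read from I: others=['C3=M'] -> C0=S, others downsized to S] -> [S,I,I,S]
Op 5: C3 write [C3 write: invalidate ['C0=S'] -> C3=M] -> [I,I,I,M]
Op 6: C2 write [C2 write: invalidate ['C3=M'] -> C2=M] -> [I,I,M,I]
Op 7: C2 read [C2 read: already in M, no change] -> [I,I,M,I]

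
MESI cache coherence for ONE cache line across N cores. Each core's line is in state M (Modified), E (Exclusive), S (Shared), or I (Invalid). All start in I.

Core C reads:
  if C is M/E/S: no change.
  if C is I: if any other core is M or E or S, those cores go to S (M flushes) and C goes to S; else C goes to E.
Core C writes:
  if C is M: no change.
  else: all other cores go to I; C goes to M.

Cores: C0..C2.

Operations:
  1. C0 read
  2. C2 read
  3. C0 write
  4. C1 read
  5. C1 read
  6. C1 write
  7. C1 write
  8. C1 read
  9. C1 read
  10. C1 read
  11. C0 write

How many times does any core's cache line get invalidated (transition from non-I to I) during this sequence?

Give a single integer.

Answer: 3

Derivation:
Op 1: C0 read [C0 read from I: no other sharers -> C0=E (exclusive)] -> [E,I,I] (invalidations this op: 0; running total: 0)
Op 2: C2 read [C2 read from I: others=['C0=E'] -> C2=S, others downsized to S] -> [S,I,S] (invalidations this op: 0; running total: 0)
Op 3: C0 write [C0 write: invalidate ['C2=S'] -> C0=M] -> [M,I,I] (invalidations this op: 1; running total: 1)
Op 4: C1 read [C1 read from I: others=['C0=M'] -> C1=S, others downsized to S] -> [S,S,I] (invalidations this op: 0; running total: 1)
Op 5: C1 read [C1 read: already in S, no change] -> [S,S,I] (invalidations this op: 0; running total: 1)
Op 6: C1 write [C1 write: invalidate ['C0=S'] -> C1=M] -> [I,M,I] (invalidations this op: 1; running total: 2)
Op 7: C1 write [C1 write: already M (modified), no change] -> [I,M,I] (invalidations this op: 0; running total: 2)
Op 8: C1 read [C1 read: already in M, no change] -> [I,M,I] (invalidations this op: 0; running total: 2)
Op 9: C1 read [C1 read: already in M, no change] -> [I,M,I] (invalidations this op: 0; running total: 2)
Op 10: C1 read [C1 read: already in M, no change] -> [I,M,I] (invalidations this op: 0; running total: 2)
Op 11: C0 write [C0 write: invalidate ['C1=M'] -> C0=M] -> [M,I,I] (invalidations this op: 1; running total: 3)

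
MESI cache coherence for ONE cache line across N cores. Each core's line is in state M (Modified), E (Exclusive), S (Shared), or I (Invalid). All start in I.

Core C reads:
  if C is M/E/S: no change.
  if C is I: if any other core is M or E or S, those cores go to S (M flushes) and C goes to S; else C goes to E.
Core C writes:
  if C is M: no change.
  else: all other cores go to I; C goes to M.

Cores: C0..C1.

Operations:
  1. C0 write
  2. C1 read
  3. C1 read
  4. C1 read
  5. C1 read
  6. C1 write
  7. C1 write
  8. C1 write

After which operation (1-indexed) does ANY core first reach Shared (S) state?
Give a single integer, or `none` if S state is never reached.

Answer: 2

Derivation:
Op 1: C0 write [C0 write: invalidate none -> C0=M] -> [M,I]
Op 2: C1 read [C1 read from I: others=['C0=M'] -> C1=S, others downsized to S] -> [S,S]
  -> First S state at op 2; remaining ops need not be traced.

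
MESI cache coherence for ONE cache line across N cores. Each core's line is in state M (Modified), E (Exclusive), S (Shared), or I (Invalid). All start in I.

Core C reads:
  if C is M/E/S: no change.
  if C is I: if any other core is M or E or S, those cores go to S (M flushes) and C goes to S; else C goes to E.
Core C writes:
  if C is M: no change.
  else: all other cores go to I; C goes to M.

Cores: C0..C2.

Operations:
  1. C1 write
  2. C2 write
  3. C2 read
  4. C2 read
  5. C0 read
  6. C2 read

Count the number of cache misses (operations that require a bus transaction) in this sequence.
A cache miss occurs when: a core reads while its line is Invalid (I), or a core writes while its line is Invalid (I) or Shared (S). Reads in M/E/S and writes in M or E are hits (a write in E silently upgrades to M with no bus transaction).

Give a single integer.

Op 1: C1 write [C1 write: invalidate none -> C1=M] -> [I,M,I] [MISS #1: write from I]
Op 2: C2 write [C2 write: invalidate ['C1=M'] -> C2=M] -> [I,I,M] [MISS #2: write from I]
Op 3: C2 read [C2 read: already in M, no change] -> [I,I,M] [hit: read from M]
Op 4: C2 read [C2 read: already in M, no change] -> [I,I,M] [hit: read from M]
Op 5: C0 read [C0 read from I: others=['C2=M'] -> C0=S, others downsized to S] -> [S,I,S] [MISS #3: read from I]
Op 6: C2 read [C2 read: already in S, no change] -> [S,I,S] [hit: read from S]

Answer: 3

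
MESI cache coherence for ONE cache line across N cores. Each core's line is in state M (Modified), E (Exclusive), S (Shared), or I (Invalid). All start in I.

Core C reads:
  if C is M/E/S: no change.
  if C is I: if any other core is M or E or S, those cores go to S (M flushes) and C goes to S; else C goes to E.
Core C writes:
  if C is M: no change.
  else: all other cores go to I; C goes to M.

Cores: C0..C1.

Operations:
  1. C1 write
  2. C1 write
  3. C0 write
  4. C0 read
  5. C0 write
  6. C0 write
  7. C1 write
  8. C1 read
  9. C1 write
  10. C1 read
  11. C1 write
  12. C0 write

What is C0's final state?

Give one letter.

Answer: M

Derivation:
Op 1: C1 write [C1 write: invalidate none -> C1=M] -> [I,M]
Op 2: C1 write [C1 write: already M (modified), no change] -> [I,M]
Op 3: C0 write [C0 write: invalidate ['C1=M'] -> C0=M] -> [M,I]
Op 4: C0 read [C0 read: already in M, no change] -> [M,I]
Op 5: C0 write [C0 write: already M (modified), no change] -> [M,I]
Op 6: C0 write [C0 write: already M (modified), no change] -> [M,I]
Op 7: C1 write [C1 write: invalidate ['C0=M'] -> C1=M] -> [I,M]
Op 8: C1 read [C1 read: already in M, no change] -> [I,M]
Op 9: C1 write [C1 write: already M (modified), no change] -> [I,M]
Op 10: C1 read [C1 read: already in M, no change] -> [I,M]
Op 11: C1 write [C1 write: already M (modified), no change] -> [I,M]
Op 12: C0 write [C0 write: invalidate ['C1=M'] -> C0=M] -> [M,I]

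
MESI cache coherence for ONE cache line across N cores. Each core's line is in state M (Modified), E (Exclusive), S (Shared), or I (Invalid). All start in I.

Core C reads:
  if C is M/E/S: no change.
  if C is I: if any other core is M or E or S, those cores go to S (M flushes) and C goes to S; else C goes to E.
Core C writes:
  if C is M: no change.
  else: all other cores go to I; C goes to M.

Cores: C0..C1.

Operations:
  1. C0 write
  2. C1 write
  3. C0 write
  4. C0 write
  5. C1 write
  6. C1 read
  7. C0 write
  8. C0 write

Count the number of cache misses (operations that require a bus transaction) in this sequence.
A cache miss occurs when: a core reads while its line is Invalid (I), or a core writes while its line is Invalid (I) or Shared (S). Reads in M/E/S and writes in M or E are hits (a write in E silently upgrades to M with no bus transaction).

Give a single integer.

Answer: 5

Derivation:
Op 1: C0 write [C0 write: invalidate none -> C0=M] -> [M,I] [MISS #1: write from I]
Op 2: C1 write [C1 write: invalidate ['C0=M'] -> C1=M] -> [I,M] [MISS #2: write from I]
Op 3: C0 write [C0 write: invalidate ['C1=M'] -> C0=M] -> [M,I] [MISS #3: write from I]
Op 4: C0 write [C0 write: already M (modified), no change] -> [M,I] [hit: write from M]
Op 5: C1 write [C1 write: invalidate ['C0=M'] -> C1=M] -> [I,M] [MISS #4: write from I]
Op 6: C1 read [C1 read: already in M, no change] -> [I,M] [hit: read from M]
Op 7: C0 write [C0 write: invalidate ['C1=M'] -> C0=M] -> [M,I] [MISS #5: write from I]
Op 8: C0 write [C0 write: already M (modified), no change] -> [M,I] [hit: write from M]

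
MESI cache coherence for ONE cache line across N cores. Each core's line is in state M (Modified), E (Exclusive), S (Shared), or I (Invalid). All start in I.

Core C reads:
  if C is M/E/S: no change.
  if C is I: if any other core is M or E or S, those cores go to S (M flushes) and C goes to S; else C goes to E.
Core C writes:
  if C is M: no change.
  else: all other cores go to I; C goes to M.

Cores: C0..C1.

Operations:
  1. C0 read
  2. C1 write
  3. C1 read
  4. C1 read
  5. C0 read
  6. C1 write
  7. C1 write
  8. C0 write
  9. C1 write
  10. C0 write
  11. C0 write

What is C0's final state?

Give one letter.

Answer: M

Derivation:
Op 1: C0 read [C0 read from I: no other sharers -> C0=E (exclusive)] -> [E,I]
Op 2: C1 write [C1 write: invalidate ['C0=E'] -> C1=M] -> [I,M]
Op 3: C1 read [C1 read: already in M, no change] -> [I,M]
Op 4: C1 read [C1 read: already in M, no change] -> [I,M]
Op 5: C0 read [C0 read from I: others=['C1=M'] -> C0=S, others downsized to S] -> [S,S]
Op 6: C1 write [C1 write: invalidate ['C0=S'] -> C1=M] -> [I,M]
Op 7: C1 write [C1 write: already M (modified), no change] -> [I,M]
Op 8: C0 write [C0 write: invalidate ['C1=M'] -> C0=M] -> [M,I]
Op 9: C1 write [C1 write: invalidate ['C0=M'] -> C1=M] -> [I,M]
Op 10: C0 write [C0 write: invalidate ['C1=M'] -> C0=M] -> [M,I]
Op 11: C0 write [C0 write: already M (modified), no change] -> [M,I]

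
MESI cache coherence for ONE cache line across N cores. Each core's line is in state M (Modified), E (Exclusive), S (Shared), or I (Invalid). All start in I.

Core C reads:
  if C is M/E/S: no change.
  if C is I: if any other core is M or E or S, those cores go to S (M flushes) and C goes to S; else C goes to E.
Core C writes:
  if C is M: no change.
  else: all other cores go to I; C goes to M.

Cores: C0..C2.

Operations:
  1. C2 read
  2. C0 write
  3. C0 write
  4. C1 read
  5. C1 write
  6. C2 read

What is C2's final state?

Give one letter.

Answer: S

Derivation:
Op 1: C2 read [C2 read from I: no other sharers -> C2=E (exclusive)] -> [I,I,E]
Op 2: C0 write [C0 write: invalidate ['C2=E'] -> C0=M] -> [M,I,I]
Op 3: C0 write [C0 write: already M (modified), no change] -> [M,I,I]
Op 4: C1 read [C1 read from I: others=['C0=M'] -> C1=S, others downsized to S] -> [S,S,I]
Op 5: C1 write [C1 write: invalidate ['C0=S'] -> C1=M] -> [I,M,I]
Op 6: C2 read [C2 read from I: others=['C1=M'] -> C2=S, others downsized to S] -> [I,S,S]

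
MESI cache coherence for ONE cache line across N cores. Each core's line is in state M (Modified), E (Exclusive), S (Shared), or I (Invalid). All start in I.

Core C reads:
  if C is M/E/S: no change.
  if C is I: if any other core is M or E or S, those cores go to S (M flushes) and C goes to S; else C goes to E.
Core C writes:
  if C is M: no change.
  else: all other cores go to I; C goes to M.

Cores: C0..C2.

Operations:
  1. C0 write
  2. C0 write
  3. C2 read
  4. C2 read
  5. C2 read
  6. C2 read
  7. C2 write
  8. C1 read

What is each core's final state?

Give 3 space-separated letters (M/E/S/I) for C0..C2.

Op 1: C0 write [C0 write: invalidate none -> C0=M] -> [M,I,I]
Op 2: C0 write [C0 write: already M (modified), no change] -> [M,I,I]
Op 3: C2 read [C2 read from I: others=['C0=M'] -> C2=S, others downsized to S] -> [S,I,S]
Op 4: C2 read [C2 read: already in S, no change] -> [S,I,S]
Op 5: C2 read [C2 read: already in S, no change] -> [S,I,S]
Op 6: C2 read [C2 read: already in S, no change] -> [S,I,S]
Op 7: C2 write [C2 write: invalidate ['C0=S'] -> C2=M] -> [I,I,M]
Op 8: C1 read [C1 read from I: others=['C2=M'] -> C1=S, others downsized to S] -> [I,S,S]

Answer: I S S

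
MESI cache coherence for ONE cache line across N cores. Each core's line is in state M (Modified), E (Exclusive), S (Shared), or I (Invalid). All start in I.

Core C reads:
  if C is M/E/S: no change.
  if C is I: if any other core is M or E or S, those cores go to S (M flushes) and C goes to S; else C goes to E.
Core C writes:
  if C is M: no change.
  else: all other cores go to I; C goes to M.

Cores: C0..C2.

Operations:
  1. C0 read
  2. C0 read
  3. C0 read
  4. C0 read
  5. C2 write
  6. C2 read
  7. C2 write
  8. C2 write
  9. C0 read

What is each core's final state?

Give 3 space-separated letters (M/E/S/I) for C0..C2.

Answer: S I S

Derivation:
Op 1: C0 read [C0 read from I: no other sharers -> C0=E (exclusive)] -> [E,I,I]
Op 2: C0 read [C0 read: already in E, no change] -> [E,I,I]
Op 3: C0 read [C0 read: already in E, no change] -> [E,I,I]
Op 4: C0 read [C0 read: already in E, no change] -> [E,I,I]
Op 5: C2 write [C2 write: invalidate ['C0=E'] -> C2=M] -> [I,I,M]
Op 6: C2 read [C2 read: already in M, no change] -> [I,I,M]
Op 7: C2 write [C2 write: already M (modified), no change] -> [I,I,M]
Op 8: C2 write [C2 write: already M (modified), no change] -> [I,I,M]
Op 9: C0 read [C0 read from I: others=['C2=M'] -> C0=S, others downsized to S] -> [S,I,S]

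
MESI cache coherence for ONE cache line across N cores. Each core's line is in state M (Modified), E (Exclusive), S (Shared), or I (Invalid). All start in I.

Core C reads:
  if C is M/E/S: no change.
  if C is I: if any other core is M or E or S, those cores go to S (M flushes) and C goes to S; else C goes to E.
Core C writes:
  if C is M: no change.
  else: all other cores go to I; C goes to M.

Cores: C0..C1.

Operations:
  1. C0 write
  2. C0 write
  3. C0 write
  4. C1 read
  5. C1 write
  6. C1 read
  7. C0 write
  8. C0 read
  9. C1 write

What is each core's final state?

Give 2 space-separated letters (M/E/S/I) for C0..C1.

Answer: I M

Derivation:
Op 1: C0 write [C0 write: invalidate none -> C0=M] -> [M,I]
Op 2: C0 write [C0 write: already M (modified), no change] -> [M,I]
Op 3: C0 write [C0 write: already M (modified), no change] -> [M,I]
Op 4: C1 read [C1 read from I: others=['C0=M'] -> C1=S, others downsized to S] -> [S,S]
Op 5: C1 write [C1 write: invalidate ['C0=S'] -> C1=M] -> [I,M]
Op 6: C1 read [C1 read: already in M, no change] -> [I,M]
Op 7: C0 write [C0 write: invalidate ['C1=M'] -> C0=M] -> [M,I]
Op 8: C0 read [C0 read: already in M, no change] -> [M,I]
Op 9: C1 write [C1 write: invalidate ['C0=M'] -> C1=M] -> [I,M]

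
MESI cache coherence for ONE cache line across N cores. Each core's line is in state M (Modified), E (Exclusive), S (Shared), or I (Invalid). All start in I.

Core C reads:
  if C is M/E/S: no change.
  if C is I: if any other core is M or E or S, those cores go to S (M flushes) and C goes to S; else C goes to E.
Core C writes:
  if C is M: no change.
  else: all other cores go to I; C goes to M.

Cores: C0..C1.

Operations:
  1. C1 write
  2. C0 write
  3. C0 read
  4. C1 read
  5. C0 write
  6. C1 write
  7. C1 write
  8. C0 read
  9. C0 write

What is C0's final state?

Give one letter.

Op 1: C1 write [C1 write: invalidate none -> C1=M] -> [I,M]
Op 2: C0 write [C0 write: invalidate ['C1=M'] -> C0=M] -> [M,I]
Op 3: C0 read [C0 read: already in M, no change] -> [M,I]
Op 4: C1 read [C1 read from I: others=['C0=M'] -> C1=S, others downsized to S] -> [S,S]
Op 5: C0 write [C0 write: invalidate ['C1=S'] -> C0=M] -> [M,I]
Op 6: C1 write [C1 write: invalidate ['C0=M'] -> C1=M] -> [I,M]
Op 7: C1 write [C1 write: already M (modified), no change] -> [I,M]
Op 8: C0 read [C0 read from I: others=['C1=M'] -> C0=S, others downsized to S] -> [S,S]
Op 9: C0 write [C0 write: invalidate ['C1=S'] -> C0=M] -> [M,I]

Answer: M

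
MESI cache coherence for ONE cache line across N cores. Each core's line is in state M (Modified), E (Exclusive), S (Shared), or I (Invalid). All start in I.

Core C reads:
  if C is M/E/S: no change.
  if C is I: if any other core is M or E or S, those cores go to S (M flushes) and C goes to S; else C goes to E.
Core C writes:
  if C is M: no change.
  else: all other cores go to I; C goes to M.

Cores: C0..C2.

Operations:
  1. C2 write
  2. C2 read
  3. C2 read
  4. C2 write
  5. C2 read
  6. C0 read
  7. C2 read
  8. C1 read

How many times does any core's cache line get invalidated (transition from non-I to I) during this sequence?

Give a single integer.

Answer: 0

Derivation:
Op 1: C2 write [C2 write: invalidate none -> C2=M] -> [I,I,M] (invalidations this op: 0; running total: 0)
Op 2: C2 read [C2 read: already in M, no change] -> [I,I,M] (invalidations this op: 0; running total: 0)
Op 3: C2 read [C2 read: already in M, no change] -> [I,I,M] (invalidations this op: 0; running total: 0)
Op 4: C2 write [C2 write: already M (modified), no change] -> [I,I,M] (invalidations this op: 0; running total: 0)
Op 5: C2 read [C2 read: already in M, no change] -> [I,I,M] (invalidations this op: 0; running total: 0)
Op 6: C0 read [C0 read from I: others=['C2=M'] -> C0=S, others downsized to S] -> [S,I,S] (invalidations this op: 0; running total: 0)
Op 7: C2 read [C2 read: already in S, no change] -> [S,I,S] (invalidations this op: 0; running total: 0)
Op 8: C1 read [C1 read from I: others=['C0=S', 'C2=S'] -> C1=S, others downsized to S] -> [S,S,S] (invalidations this op: 0; running total: 0)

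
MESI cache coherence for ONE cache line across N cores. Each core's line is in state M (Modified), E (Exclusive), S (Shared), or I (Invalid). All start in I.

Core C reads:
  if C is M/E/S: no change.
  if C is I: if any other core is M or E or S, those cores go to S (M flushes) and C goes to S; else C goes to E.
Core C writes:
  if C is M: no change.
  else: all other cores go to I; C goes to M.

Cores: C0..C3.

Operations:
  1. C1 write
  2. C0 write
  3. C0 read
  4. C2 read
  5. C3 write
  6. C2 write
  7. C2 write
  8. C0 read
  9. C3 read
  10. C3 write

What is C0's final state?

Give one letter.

Op 1: C1 write [C1 write: invalidate none -> C1=M] -> [I,M,I,I]
Op 2: C0 write [C0 write: invalidate ['C1=M'] -> C0=M] -> [M,I,I,I]
Op 3: C0 read [C0 read: already in M, no change] -> [M,I,I,I]
Op 4: C2 read [C2 read from I: others=['C0=M'] -> C2=S, others downsized to S] -> [S,I,S,I]
Op 5: C3 write [C3 write: invalidate ['C0=S', 'C2=S'] -> C3=M] -> [I,I,I,M]
Op 6: C2 write [C2 write: invalidate ['C3=M'] -> C2=M] -> [I,I,M,I]
Op 7: C2 write [C2 write: already M (modified), no change] -> [I,I,M,I]
Op 8: C0 read [C0 read from I: others=['C2=M'] -> C0=S, others downsized to S] -> [S,I,S,I]
Op 9: C3 read [C3 read from I: others=['C0=S', 'C2=S'] -> C3=S, others downsized to S] -> [S,I,S,S]
Op 10: C3 write [C3 write: invalidate ['C0=S', 'C2=S'] -> C3=M] -> [I,I,I,M]

Answer: I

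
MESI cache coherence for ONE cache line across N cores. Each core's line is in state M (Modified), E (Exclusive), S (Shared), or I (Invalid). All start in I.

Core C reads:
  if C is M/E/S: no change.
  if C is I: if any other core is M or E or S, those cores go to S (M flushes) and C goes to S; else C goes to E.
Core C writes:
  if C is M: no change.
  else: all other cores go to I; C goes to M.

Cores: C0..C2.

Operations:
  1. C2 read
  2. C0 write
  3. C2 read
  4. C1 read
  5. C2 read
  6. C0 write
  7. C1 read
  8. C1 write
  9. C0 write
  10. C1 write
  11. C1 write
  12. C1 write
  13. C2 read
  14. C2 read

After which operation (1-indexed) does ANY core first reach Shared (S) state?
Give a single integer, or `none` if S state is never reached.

Op 1: C2 read [C2 read from I: no other sharers -> C2=E (exclusive)] -> [I,I,E]
Op 2: C0 write [C0 write: invalidate ['C2=E'] -> C0=M] -> [M,I,I]
Op 3: C2 read [C2 read from I: others=['C0=M'] -> C2=S, others downsized to S] -> [S,I,S]
  -> First S state at op 3; remaining ops need not be traced.

Answer: 3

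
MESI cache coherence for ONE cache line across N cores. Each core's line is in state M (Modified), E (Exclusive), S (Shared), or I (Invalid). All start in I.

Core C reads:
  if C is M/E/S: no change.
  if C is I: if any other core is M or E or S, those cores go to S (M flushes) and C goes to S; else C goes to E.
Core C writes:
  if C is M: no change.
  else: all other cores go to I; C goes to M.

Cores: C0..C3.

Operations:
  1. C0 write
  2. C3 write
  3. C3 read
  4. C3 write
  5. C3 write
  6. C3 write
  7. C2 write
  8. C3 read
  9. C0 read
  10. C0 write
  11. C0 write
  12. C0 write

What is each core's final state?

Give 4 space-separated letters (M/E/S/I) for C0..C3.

Answer: M I I I

Derivation:
Op 1: C0 write [C0 write: invalidate none -> C0=M] -> [M,I,I,I]
Op 2: C3 write [C3 write: invalidate ['C0=M'] -> C3=M] -> [I,I,I,M]
Op 3: C3 read [C3 read: already in M, no change] -> [I,I,I,M]
Op 4: C3 write [C3 write: already M (modified), no change] -> [I,I,I,M]
Op 5: C3 write [C3 write: already M (modified), no change] -> [I,I,I,M]
Op 6: C3 write [C3 write: already M (modified), no change] -> [I,I,I,M]
Op 7: C2 write [C2 write: invalidate ['C3=M'] -> C2=M] -> [I,I,M,I]
Op 8: C3 read [C3 read from I: others=['C2=M'] -> C3=S, others downsized to S] -> [I,I,S,S]
Op 9: C0 read [C0 read from I: others=['C2=S', 'C3=S'] -> C0=S, others downsized to S] -> [S,I,S,S]
Op 10: C0 write [C0 write: invalidate ['C2=S', 'C3=S'] -> C0=M] -> [M,I,I,I]
Op 11: C0 write [C0 write: already M (modified), no change] -> [M,I,I,I]
Op 12: C0 write [C0 write: already M (modified), no change] -> [M,I,I,I]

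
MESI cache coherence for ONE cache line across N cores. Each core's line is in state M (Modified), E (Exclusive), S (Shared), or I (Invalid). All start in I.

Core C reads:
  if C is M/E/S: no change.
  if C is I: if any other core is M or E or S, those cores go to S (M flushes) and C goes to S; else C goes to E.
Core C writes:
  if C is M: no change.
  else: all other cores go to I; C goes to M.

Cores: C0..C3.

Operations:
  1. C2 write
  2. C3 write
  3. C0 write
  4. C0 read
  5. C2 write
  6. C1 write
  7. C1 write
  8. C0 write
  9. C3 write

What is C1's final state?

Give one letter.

Op 1: C2 write [C2 write: invalidate none -> C2=M] -> [I,I,M,I]
Op 2: C3 write [C3 write: invalidate ['C2=M'] -> C3=M] -> [I,I,I,M]
Op 3: C0 write [C0 write: invalidate ['C3=M'] -> C0=M] -> [M,I,I,I]
Op 4: C0 read [C0 read: already in M, no change] -> [M,I,I,I]
Op 5: C2 write [C2 write: invalidate ['C0=M'] -> C2=M] -> [I,I,M,I]
Op 6: C1 write [C1 write: invalidate ['C2=M'] -> C1=M] -> [I,M,I,I]
Op 7: C1 write [C1 write: already M (modified), no change] -> [I,M,I,I]
Op 8: C0 write [C0 write: invalidate ['C1=M'] -> C0=M] -> [M,I,I,I]
Op 9: C3 write [C3 write: invalidate ['C0=M'] -> C3=M] -> [I,I,I,M]

Answer: I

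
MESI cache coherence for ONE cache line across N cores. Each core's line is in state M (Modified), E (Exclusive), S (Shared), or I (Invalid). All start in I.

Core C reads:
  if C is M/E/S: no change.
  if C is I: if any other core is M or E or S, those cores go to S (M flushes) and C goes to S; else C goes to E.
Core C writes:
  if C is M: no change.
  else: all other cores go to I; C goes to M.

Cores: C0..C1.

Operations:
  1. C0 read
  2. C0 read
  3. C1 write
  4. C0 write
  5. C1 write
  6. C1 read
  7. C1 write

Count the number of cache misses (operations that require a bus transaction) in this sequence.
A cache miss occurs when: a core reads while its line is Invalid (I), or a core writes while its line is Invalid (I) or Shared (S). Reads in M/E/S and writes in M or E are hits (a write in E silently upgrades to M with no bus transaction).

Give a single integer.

Answer: 4

Derivation:
Op 1: C0 read [C0 read from I: no other sharers -> C0=E (exclusive)] -> [E,I] [MISS #1: read from I]
Op 2: C0 read [C0 read: already in E, no change] -> [E,I] [hit: read from E]
Op 3: C1 write [C1 write: invalidate ['C0=E'] -> C1=M] -> [I,M] [MISS #2: write from I]
Op 4: C0 write [C0 write: invalidate ['C1=M'] -> C0=M] -> [M,I] [MISS #3: write from I]
Op 5: C1 write [C1 write: invalidate ['C0=M'] -> C1=M] -> [I,M] [MISS #4: write from I]
Op 6: C1 read [C1 read: already in M, no change] -> [I,M] [hit: read from M]
Op 7: C1 write [C1 write: already M (modified), no change] -> [I,M] [hit: write from M]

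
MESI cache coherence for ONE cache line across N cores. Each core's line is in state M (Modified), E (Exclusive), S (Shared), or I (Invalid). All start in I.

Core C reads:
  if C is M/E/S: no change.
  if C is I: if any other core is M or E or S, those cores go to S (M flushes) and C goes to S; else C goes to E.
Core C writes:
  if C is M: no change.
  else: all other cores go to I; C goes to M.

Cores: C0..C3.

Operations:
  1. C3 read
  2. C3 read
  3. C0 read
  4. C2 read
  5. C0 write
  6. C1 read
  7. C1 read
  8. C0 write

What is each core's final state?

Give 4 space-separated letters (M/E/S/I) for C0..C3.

Op 1: C3 read [C3 read from I: no other sharers -> C3=E (exclusive)] -> [I,I,I,E]
Op 2: C3 read [C3 read: already in E, no change] -> [I,I,I,E]
Op 3: C0 read [C0 read from I: others=['C3=E'] -> C0=S, others downsized to S] -> [S,I,I,S]
Op 4: C2 read [C2 read from I: others=['C0=S', 'C3=S'] -> C2=S, others downsized to S] -> [S,I,S,S]
Op 5: C0 write [C0 write: invalidate ['C2=S', 'C3=S'] -> C0=M] -> [M,I,I,I]
Op 6: C1 read [C1 read from I: others=['C0=M'] -> C1=S, others downsized to S] -> [S,S,I,I]
Op 7: C1 read [C1 read: already in S, no change] -> [S,S,I,I]
Op 8: C0 write [C0 write: invalidate ['C1=S'] -> C0=M] -> [M,I,I,I]

Answer: M I I I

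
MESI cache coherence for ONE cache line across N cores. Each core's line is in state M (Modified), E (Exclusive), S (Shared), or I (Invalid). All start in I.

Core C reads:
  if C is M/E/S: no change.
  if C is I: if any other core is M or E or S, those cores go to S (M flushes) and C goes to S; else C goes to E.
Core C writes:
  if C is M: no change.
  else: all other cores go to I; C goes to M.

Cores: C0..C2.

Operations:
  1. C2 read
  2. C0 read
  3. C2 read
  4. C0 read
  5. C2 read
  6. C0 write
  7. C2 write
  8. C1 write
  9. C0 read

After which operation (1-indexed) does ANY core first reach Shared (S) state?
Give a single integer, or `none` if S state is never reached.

Answer: 2

Derivation:
Op 1: C2 read [C2 read from I: no other sharers -> C2=E (exclusive)] -> [I,I,E]
Op 2: C0 read [C0 read from I: others=['C2=E'] -> C0=S, others downsized to S] -> [S,I,S]
  -> First S state at op 2; remaining ops need not be traced.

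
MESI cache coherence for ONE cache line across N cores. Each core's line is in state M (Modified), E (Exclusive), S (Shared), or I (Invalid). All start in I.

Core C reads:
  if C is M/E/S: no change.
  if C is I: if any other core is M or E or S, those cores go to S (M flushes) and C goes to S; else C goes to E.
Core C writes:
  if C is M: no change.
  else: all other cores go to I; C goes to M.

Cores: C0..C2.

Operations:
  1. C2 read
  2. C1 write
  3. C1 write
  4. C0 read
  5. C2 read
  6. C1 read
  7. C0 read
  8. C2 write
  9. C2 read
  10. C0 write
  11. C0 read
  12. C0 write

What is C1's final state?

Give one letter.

Op 1: C2 read [C2 read from I: no other sharers -> C2=E (exclusive)] -> [I,I,E]
Op 2: C1 write [C1 write: invalidate ['C2=E'] -> C1=M] -> [I,M,I]
Op 3: C1 write [C1 write: already M (modified), no change] -> [I,M,I]
Op 4: C0 read [C0 read from I: others=['C1=M'] -> C0=S, others downsized to S] -> [S,S,I]
Op 5: C2 read [C2 read from I: others=['C0=S', 'C1=S'] -> C2=S, others downsized to S] -> [S,S,S]
Op 6: C1 read [C1 read: already in S, no change] -> [S,S,S]
Op 7: C0 read [C0 read: already in S, no change] -> [S,S,S]
Op 8: C2 write [C2 write: invalidate ['C0=S', 'C1=S'] -> C2=M] -> [I,I,M]
Op 9: C2 read [C2 read: already in M, no change] -> [I,I,M]
Op 10: C0 write [C0 write: invalidate ['C2=M'] -> C0=M] -> [M,I,I]
Op 11: C0 read [C0 read: already in M, no change] -> [M,I,I]
Op 12: C0 write [C0 write: already M (modified), no change] -> [M,I,I]

Answer: I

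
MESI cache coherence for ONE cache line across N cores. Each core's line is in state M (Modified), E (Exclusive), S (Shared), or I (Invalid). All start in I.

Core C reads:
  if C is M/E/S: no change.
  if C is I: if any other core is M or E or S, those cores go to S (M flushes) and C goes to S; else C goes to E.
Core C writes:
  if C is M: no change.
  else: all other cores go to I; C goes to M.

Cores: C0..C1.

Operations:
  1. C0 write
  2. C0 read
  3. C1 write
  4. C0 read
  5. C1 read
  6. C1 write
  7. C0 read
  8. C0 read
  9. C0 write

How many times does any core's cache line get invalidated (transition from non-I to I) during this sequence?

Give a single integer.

Op 1: C0 write [C0 write: invalidate none -> C0=M] -> [M,I] (invalidations this op: 0; running total: 0)
Op 2: C0 read [C0 read: already in M, no change] -> [M,I] (invalidations this op: 0; running total: 0)
Op 3: C1 write [C1 write: invalidate ['C0=M'] -> C1=M] -> [I,M] (invalidations this op: 1; running total: 1)
Op 4: C0 read [C0 read from I: others=['C1=M'] -> C0=S, others downsized to S] -> [S,S] (invalidations this op: 0; running total: 1)
Op 5: C1 read [C1 read: already in S, no change] -> [S,S] (invalidations this op: 0; running total: 1)
Op 6: C1 write [C1 write: invalidate ['C0=S'] -> C1=M] -> [I,M] (invalidations this op: 1; running total: 2)
Op 7: C0 read [C0 read from I: others=['C1=M'] -> C0=S, others downsized to S] -> [S,S] (invalidations this op: 0; running total: 2)
Op 8: C0 read [C0 read: already in S, no change] -> [S,S] (invalidations this op: 0; running total: 2)
Op 9: C0 write [C0 write: invalidate ['C1=S'] -> C0=M] -> [M,I] (invalidations this op: 1; running total: 3)

Answer: 3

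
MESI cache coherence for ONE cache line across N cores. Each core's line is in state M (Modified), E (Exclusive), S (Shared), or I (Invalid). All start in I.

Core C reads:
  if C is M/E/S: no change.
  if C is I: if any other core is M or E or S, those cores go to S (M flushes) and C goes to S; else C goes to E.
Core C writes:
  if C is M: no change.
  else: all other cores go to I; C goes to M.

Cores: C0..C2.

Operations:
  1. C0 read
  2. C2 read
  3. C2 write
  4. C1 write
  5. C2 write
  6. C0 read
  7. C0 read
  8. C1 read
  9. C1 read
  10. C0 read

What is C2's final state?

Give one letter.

Op 1: C0 read [C0 read from I: no other sharers -> C0=E (exclusive)] -> [E,I,I]
Op 2: C2 read [C2 read from I: others=['C0=E'] -> C2=S, others downsized to S] -> [S,I,S]
Op 3: C2 write [C2 write: invalidate ['C0=S'] -> C2=M] -> [I,I,M]
Op 4: C1 write [C1 write: invalidate ['C2=M'] -> C1=M] -> [I,M,I]
Op 5: C2 write [C2 write: invalidate ['C1=M'] -> C2=M] -> [I,I,M]
Op 6: C0 read [C0 read from I: others=['C2=M'] -> C0=S, others downsized to S] -> [S,I,S]
Op 7: C0 read [C0 read: already in S, no change] -> [S,I,S]
Op 8: C1 read [C1 read from I: others=['C0=S', 'C2=S'] -> C1=S, others downsized to S] -> [S,S,S]
Op 9: C1 read [C1 read: already in S, no change] -> [S,S,S]
Op 10: C0 read [C0 read: already in S, no change] -> [S,S,S]

Answer: S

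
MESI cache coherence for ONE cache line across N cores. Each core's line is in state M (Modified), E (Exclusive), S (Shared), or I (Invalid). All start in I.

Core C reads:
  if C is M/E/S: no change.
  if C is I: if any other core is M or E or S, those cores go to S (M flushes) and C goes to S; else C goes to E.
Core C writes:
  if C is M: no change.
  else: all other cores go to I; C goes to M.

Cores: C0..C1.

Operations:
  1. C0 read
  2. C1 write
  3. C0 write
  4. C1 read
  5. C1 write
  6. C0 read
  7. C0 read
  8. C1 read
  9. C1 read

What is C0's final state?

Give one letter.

Answer: S

Derivation:
Op 1: C0 read [C0 read from I: no other sharers -> C0=E (exclusive)] -> [E,I]
Op 2: C1 write [C1 write: invalidate ['C0=E'] -> C1=M] -> [I,M]
Op 3: C0 write [C0 write: invalidate ['C1=M'] -> C0=M] -> [M,I]
Op 4: C1 read [C1 read from I: others=['C0=M'] -> C1=S, others downsized to S] -> [S,S]
Op 5: C1 write [C1 write: invalidate ['C0=S'] -> C1=M] -> [I,M]
Op 6: C0 read [C0 read from I: others=['C1=M'] -> C0=S, others downsized to S] -> [S,S]
Op 7: C0 read [C0 read: already in S, no change] -> [S,S]
Op 8: C1 read [C1 read: already in S, no change] -> [S,S]
Op 9: C1 read [C1 read: already in S, no change] -> [S,S]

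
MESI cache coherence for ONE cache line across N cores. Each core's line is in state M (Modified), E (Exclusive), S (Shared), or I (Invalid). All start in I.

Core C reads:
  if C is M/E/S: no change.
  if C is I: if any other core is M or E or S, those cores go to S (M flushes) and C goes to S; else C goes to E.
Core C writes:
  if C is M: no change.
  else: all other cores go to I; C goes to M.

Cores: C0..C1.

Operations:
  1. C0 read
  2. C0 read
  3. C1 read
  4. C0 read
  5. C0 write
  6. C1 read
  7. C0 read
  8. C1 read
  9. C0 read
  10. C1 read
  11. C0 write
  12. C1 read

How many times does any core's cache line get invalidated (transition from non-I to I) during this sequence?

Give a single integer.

Answer: 2

Derivation:
Op 1: C0 read [C0 read from I: no other sharers -> C0=E (exclusive)] -> [E,I] (invalidations this op: 0; running total: 0)
Op 2: C0 read [C0 read: already in E, no change] -> [E,I] (invalidations this op: 0; running total: 0)
Op 3: C1 read [C1 read from I: others=['C0=E'] -> C1=S, others downsized to S] -> [S,S] (invalidations this op: 0; running total: 0)
Op 4: C0 read [C0 read: already in S, no change] -> [S,S] (invalidations this op: 0; running total: 0)
Op 5: C0 write [C0 write: invalidate ['C1=S'] -> C0=M] -> [M,I] (invalidations this op: 1; running total: 1)
Op 6: C1 read [C1 read from I: others=['C0=M'] -> C1=S, others downsized to S] -> [S,S] (invalidations this op: 0; running total: 1)
Op 7: C0 read [C0 read: already in S, no change] -> [S,S] (invalidations this op: 0; running total: 1)
Op 8: C1 read [C1 read: already in S, no change] -> [S,S] (invalidations this op: 0; running total: 1)
Op 9: C0 read [C0 read: already in S, no change] -> [S,S] (invalidations this op: 0; running total: 1)
Op 10: C1 read [C1 read: already in S, no change] -> [S,S] (invalidations this op: 0; running total: 1)
Op 11: C0 write [C0 write: invalidate ['C1=S'] -> C0=M] -> [M,I] (invalidations this op: 1; running total: 2)
Op 12: C1 read [C1 read from I: others=['C0=M'] -> C1=S, others downsized to S] -> [S,S] (invalidations this op: 0; running total: 2)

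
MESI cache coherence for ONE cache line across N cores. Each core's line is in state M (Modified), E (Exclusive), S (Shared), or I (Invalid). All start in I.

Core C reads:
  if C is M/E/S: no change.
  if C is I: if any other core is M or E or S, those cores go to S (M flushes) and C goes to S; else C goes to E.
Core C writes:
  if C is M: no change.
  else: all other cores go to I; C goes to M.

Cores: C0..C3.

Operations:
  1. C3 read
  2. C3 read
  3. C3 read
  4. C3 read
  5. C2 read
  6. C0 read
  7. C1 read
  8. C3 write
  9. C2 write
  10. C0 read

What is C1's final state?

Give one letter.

Answer: I

Derivation:
Op 1: C3 read [C3 read from I: no other sharers -> C3=E (exclusive)] -> [I,I,I,E]
Op 2: C3 read [C3 read: already in E, no change] -> [I,I,I,E]
Op 3: C3 read [C3 read: already in E, no change] -> [I,I,I,E]
Op 4: C3 read [C3 read: already in E, no change] -> [I,I,I,E]
Op 5: C2 read [C2 read from I: others=['C3=E'] -> C2=S, others downsized to S] -> [I,I,S,S]
Op 6: C0 read [C0 read from I: others=['C2=S', 'C3=S'] -> C0=S, others downsized to S] -> [S,I,S,S]
Op 7: C1 read [C1 read from I: others=['C0=S', 'C2=S', 'C3=S'] -> C1=S, others downsized to S] -> [S,S,S,S]
Op 8: C3 write [C3 write: invalidate ['C0=S', 'C1=S', 'C2=S'] -> C3=M] -> [I,I,I,M]
Op 9: C2 write [C2 write: invalidate ['C3=M'] -> C2=M] -> [I,I,M,I]
Op 10: C0 read [C0 read from I: others=['C2=M'] -> C0=S, others downsized to S] -> [S,I,S,I]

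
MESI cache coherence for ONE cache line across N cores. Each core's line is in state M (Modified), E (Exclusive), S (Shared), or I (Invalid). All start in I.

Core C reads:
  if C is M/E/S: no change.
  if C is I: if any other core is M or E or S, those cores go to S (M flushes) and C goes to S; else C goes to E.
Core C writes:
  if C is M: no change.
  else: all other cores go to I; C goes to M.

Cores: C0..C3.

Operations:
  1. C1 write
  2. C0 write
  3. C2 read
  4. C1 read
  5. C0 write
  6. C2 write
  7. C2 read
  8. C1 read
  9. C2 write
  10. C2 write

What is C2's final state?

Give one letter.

Answer: M

Derivation:
Op 1: C1 write [C1 write: invalidate none -> C1=M] -> [I,M,I,I]
Op 2: C0 write [C0 write: invalidate ['C1=M'] -> C0=M] -> [M,I,I,I]
Op 3: C2 read [C2 read from I: others=['C0=M'] -> C2=S, others downsized to S] -> [S,I,S,I]
Op 4: C1 read [C1 read from I: others=['C0=S', 'C2=S'] -> C1=S, others downsized to S] -> [S,S,S,I]
Op 5: C0 write [C0 write: invalidate ['C1=S', 'C2=S'] -> C0=M] -> [M,I,I,I]
Op 6: C2 write [C2 write: invalidate ['C0=M'] -> C2=M] -> [I,I,M,I]
Op 7: C2 read [C2 read: already in M, no change] -> [I,I,M,I]
Op 8: C1 read [C1 read from I: others=['C2=M'] -> C1=S, others downsized to S] -> [I,S,S,I]
Op 9: C2 write [C2 write: invalidate ['C1=S'] -> C2=M] -> [I,I,M,I]
Op 10: C2 write [C2 write: already M (modified), no change] -> [I,I,M,I]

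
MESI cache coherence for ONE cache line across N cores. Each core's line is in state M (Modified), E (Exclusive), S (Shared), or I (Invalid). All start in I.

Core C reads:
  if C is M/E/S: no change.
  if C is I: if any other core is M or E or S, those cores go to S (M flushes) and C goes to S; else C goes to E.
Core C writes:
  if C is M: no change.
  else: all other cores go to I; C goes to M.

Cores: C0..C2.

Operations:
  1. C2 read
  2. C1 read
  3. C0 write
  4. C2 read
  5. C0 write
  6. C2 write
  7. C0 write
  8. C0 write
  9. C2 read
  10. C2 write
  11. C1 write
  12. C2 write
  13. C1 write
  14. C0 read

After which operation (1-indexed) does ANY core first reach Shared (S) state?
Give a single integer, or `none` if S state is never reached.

Answer: 2

Derivation:
Op 1: C2 read [C2 read from I: no other sharers -> C2=E (exclusive)] -> [I,I,E]
Op 2: C1 read [C1 read from I: others=['C2=E'] -> C1=S, others downsized to S] -> [I,S,S]
  -> First S state at op 2; remaining ops need not be traced.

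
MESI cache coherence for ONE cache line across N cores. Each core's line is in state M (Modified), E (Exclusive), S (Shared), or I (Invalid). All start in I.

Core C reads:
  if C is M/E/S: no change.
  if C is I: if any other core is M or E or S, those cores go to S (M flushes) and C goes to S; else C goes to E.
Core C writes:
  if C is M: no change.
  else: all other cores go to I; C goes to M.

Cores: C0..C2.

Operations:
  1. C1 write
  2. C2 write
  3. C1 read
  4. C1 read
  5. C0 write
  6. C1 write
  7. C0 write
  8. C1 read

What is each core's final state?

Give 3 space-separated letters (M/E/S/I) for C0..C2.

Op 1: C1 write [C1 write: invalidate none -> C1=M] -> [I,M,I]
Op 2: C2 write [C2 write: invalidate ['C1=M'] -> C2=M] -> [I,I,M]
Op 3: C1 read [C1 read from I: others=['C2=M'] -> C1=S, others downsized to S] -> [I,S,S]
Op 4: C1 read [C1 read: already in S, no change] -> [I,S,S]
Op 5: C0 write [C0 write: invalidate ['C1=S', 'C2=S'] -> C0=M] -> [M,I,I]
Op 6: C1 write [C1 write: invalidate ['C0=M'] -> C1=M] -> [I,M,I]
Op 7: C0 write [C0 write: invalidate ['C1=M'] -> C0=M] -> [M,I,I]
Op 8: C1 read [C1 read from I: others=['C0=M'] -> C1=S, others downsized to S] -> [S,S,I]

Answer: S S I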